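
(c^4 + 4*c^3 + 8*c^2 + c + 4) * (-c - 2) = -c^5 - 6*c^4 - 16*c^3 - 17*c^2 - 6*c - 8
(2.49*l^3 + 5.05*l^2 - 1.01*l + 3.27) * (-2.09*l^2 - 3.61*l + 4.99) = -5.2041*l^5 - 19.5434*l^4 - 3.6945*l^3 + 22.0113*l^2 - 16.8446*l + 16.3173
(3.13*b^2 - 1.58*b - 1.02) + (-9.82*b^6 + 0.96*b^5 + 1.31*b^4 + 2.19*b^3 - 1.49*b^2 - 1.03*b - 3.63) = -9.82*b^6 + 0.96*b^5 + 1.31*b^4 + 2.19*b^3 + 1.64*b^2 - 2.61*b - 4.65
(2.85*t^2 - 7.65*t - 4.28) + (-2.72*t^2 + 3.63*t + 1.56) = 0.13*t^2 - 4.02*t - 2.72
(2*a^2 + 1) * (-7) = -14*a^2 - 7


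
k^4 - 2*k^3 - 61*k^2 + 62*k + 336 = (k - 8)*(k - 3)*(k + 2)*(k + 7)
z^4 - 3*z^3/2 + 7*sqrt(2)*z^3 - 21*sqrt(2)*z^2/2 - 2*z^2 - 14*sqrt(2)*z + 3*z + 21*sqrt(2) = (z - 3/2)*(z - sqrt(2))*(z + sqrt(2))*(z + 7*sqrt(2))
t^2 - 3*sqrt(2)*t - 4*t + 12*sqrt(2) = (t - 4)*(t - 3*sqrt(2))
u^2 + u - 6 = (u - 2)*(u + 3)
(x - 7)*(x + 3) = x^2 - 4*x - 21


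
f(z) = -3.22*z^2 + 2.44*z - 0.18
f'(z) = 2.44 - 6.44*z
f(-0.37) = -1.52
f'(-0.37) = 4.82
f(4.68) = -59.29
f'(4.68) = -27.70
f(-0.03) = -0.26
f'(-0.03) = 2.63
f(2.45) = -13.53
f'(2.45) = -13.34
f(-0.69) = -3.40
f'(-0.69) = 6.88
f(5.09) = -71.18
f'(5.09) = -30.34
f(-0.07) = -0.37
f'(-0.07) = 2.89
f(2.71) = -17.22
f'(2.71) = -15.01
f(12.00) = -434.58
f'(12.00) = -74.84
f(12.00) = -434.58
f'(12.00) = -74.84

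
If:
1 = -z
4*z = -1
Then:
No Solution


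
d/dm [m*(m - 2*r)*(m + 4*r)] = 3*m^2 + 4*m*r - 8*r^2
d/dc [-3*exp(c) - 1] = -3*exp(c)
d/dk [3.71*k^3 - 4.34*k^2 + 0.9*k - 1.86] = 11.13*k^2 - 8.68*k + 0.9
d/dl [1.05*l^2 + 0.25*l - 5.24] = 2.1*l + 0.25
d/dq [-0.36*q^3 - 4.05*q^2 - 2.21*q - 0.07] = -1.08*q^2 - 8.1*q - 2.21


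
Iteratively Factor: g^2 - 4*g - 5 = (g - 5)*(g + 1)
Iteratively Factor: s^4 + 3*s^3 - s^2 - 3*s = (s)*(s^3 + 3*s^2 - s - 3) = s*(s - 1)*(s^2 + 4*s + 3) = s*(s - 1)*(s + 1)*(s + 3)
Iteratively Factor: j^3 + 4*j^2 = (j + 4)*(j^2) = j*(j + 4)*(j)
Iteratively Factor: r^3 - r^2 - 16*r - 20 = (r + 2)*(r^2 - 3*r - 10) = (r - 5)*(r + 2)*(r + 2)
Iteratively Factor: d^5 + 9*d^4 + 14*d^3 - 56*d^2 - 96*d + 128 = (d - 1)*(d^4 + 10*d^3 + 24*d^2 - 32*d - 128) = (d - 1)*(d + 4)*(d^3 + 6*d^2 - 32) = (d - 1)*(d + 4)^2*(d^2 + 2*d - 8) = (d - 1)*(d + 4)^3*(d - 2)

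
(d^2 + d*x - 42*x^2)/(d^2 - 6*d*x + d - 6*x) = (d + 7*x)/(d + 1)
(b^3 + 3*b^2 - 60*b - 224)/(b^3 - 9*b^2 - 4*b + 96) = (b^2 + 11*b + 28)/(b^2 - b - 12)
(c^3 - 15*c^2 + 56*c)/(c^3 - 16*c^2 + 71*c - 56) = c/(c - 1)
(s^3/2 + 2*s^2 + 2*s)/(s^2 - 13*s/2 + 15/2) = s*(s^2 + 4*s + 4)/(2*s^2 - 13*s + 15)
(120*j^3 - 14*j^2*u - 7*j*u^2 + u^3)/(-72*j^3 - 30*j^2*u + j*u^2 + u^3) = (-5*j + u)/(3*j + u)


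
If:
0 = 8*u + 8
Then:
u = -1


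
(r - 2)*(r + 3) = r^2 + r - 6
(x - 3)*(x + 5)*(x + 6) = x^3 + 8*x^2 - 3*x - 90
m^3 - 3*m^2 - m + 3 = (m - 3)*(m - 1)*(m + 1)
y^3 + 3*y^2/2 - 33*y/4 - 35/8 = (y - 5/2)*(y + 1/2)*(y + 7/2)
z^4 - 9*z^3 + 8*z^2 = z^2*(z - 8)*(z - 1)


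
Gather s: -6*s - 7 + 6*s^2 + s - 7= 6*s^2 - 5*s - 14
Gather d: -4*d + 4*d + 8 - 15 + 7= 0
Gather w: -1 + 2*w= 2*w - 1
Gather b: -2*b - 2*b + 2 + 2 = 4 - 4*b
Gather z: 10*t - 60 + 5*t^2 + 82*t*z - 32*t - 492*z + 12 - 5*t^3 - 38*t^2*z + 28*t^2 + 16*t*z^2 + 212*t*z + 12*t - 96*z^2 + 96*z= -5*t^3 + 33*t^2 - 10*t + z^2*(16*t - 96) + z*(-38*t^2 + 294*t - 396) - 48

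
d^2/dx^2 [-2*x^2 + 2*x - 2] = -4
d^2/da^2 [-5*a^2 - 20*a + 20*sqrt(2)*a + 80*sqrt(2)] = -10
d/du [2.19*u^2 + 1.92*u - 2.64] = 4.38*u + 1.92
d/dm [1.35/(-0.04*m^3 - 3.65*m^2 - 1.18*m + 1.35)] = (0.162*m^2 + 9.855*m + 1.593)/(0.04*m^3 + 3.65*m^2 + 1.18*m - 1.35)^2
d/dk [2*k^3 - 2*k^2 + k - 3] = 6*k^2 - 4*k + 1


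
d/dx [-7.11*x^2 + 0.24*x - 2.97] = 0.24 - 14.22*x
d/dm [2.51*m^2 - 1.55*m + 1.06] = 5.02*m - 1.55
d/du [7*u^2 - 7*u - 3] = 14*u - 7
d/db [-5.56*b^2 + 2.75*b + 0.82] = 2.75 - 11.12*b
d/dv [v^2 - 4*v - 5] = 2*v - 4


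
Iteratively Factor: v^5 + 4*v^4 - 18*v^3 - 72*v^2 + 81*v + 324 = (v - 3)*(v^4 + 7*v^3 + 3*v^2 - 63*v - 108) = (v - 3)*(v + 3)*(v^3 + 4*v^2 - 9*v - 36) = (v - 3)*(v + 3)*(v + 4)*(v^2 - 9) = (v - 3)^2*(v + 3)*(v + 4)*(v + 3)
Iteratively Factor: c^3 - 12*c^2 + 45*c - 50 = (c - 2)*(c^2 - 10*c + 25) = (c - 5)*(c - 2)*(c - 5)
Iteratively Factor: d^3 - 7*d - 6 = (d + 2)*(d^2 - 2*d - 3) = (d + 1)*(d + 2)*(d - 3)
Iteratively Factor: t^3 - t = (t + 1)*(t^2 - t) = (t - 1)*(t + 1)*(t)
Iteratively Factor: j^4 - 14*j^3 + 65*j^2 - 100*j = (j - 5)*(j^3 - 9*j^2 + 20*j) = (j - 5)^2*(j^2 - 4*j) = j*(j - 5)^2*(j - 4)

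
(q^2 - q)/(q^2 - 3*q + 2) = q/(q - 2)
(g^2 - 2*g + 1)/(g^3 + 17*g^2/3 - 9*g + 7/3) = 3*(g - 1)/(3*g^2 + 20*g - 7)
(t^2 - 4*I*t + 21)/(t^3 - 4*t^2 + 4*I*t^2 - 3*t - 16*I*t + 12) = (t - 7*I)/(t^2 + t*(-4 + I) - 4*I)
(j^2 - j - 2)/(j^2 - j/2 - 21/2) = 2*(-j^2 + j + 2)/(-2*j^2 + j + 21)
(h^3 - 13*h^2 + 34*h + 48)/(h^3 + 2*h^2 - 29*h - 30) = (h^2 - 14*h + 48)/(h^2 + h - 30)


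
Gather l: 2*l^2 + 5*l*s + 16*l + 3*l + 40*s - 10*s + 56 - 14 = 2*l^2 + l*(5*s + 19) + 30*s + 42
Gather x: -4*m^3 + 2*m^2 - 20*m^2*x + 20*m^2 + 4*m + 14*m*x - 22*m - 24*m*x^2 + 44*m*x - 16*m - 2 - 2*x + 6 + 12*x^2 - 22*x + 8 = -4*m^3 + 22*m^2 - 34*m + x^2*(12 - 24*m) + x*(-20*m^2 + 58*m - 24) + 12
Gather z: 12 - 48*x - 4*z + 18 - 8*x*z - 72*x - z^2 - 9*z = -120*x - z^2 + z*(-8*x - 13) + 30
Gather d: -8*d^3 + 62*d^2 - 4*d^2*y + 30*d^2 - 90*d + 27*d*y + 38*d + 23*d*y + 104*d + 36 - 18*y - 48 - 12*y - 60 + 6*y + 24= -8*d^3 + d^2*(92 - 4*y) + d*(50*y + 52) - 24*y - 48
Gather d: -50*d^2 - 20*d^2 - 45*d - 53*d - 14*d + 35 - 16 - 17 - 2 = -70*d^2 - 112*d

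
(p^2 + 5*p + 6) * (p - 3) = p^3 + 2*p^2 - 9*p - 18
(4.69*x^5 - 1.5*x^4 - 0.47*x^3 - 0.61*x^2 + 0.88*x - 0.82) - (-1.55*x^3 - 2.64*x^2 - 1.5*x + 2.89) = 4.69*x^5 - 1.5*x^4 + 1.08*x^3 + 2.03*x^2 + 2.38*x - 3.71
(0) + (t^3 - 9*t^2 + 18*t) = t^3 - 9*t^2 + 18*t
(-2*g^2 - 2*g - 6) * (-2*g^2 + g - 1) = 4*g^4 + 2*g^3 + 12*g^2 - 4*g + 6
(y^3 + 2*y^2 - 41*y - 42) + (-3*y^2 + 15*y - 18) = y^3 - y^2 - 26*y - 60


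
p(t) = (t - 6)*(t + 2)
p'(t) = 2*t - 4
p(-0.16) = -11.33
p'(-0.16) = -4.32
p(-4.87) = 31.20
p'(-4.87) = -13.74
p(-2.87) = 7.72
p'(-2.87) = -9.74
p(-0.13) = -11.46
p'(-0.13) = -4.26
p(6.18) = 1.47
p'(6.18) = 8.36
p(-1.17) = -5.95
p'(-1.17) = -6.34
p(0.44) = -13.57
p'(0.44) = -3.12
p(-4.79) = 30.10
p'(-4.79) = -13.58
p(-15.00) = 273.00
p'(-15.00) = -34.00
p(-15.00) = 273.00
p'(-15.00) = -34.00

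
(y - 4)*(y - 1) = y^2 - 5*y + 4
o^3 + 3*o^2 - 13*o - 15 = (o - 3)*(o + 1)*(o + 5)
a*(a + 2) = a^2 + 2*a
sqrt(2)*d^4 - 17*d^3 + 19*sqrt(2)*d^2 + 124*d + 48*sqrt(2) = (d - 6*sqrt(2))*(d - 4*sqrt(2))*(d + sqrt(2))*(sqrt(2)*d + 1)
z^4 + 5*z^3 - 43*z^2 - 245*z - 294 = (z - 7)*(z + 2)*(z + 3)*(z + 7)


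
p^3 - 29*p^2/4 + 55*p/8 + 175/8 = (p - 5)*(p - 7/2)*(p + 5/4)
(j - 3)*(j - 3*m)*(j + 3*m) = j^3 - 3*j^2 - 9*j*m^2 + 27*m^2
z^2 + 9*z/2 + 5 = (z + 2)*(z + 5/2)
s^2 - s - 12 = (s - 4)*(s + 3)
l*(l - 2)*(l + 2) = l^3 - 4*l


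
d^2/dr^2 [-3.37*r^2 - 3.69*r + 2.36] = -6.74000000000000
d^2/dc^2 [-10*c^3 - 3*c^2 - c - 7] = -60*c - 6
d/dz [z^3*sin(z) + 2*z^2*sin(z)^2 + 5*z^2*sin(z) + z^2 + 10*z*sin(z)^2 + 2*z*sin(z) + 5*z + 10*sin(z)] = z^3*cos(z) + 3*z^2*sin(z) + 2*z^2*sin(2*z) + 5*z^2*cos(z) + 4*z*sin(z)^2 + 10*z*sin(z) + 10*z*sin(2*z) + 2*z*cos(z) + 2*z + 10*sin(z)^2 + 2*sin(z) + 10*cos(z) + 5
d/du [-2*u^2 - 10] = -4*u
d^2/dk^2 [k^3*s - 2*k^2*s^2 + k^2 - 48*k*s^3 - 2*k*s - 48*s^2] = 6*k*s - 4*s^2 + 2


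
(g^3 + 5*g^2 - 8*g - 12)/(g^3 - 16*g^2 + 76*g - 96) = (g^2 + 7*g + 6)/(g^2 - 14*g + 48)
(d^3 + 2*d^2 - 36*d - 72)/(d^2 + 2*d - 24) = (d^2 - 4*d - 12)/(d - 4)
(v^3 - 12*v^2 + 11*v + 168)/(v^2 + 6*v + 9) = (v^2 - 15*v + 56)/(v + 3)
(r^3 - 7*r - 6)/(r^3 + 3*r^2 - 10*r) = (r^3 - 7*r - 6)/(r*(r^2 + 3*r - 10))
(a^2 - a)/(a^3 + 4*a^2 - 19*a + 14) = a/(a^2 + 5*a - 14)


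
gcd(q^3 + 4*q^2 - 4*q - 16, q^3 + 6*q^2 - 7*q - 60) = q + 4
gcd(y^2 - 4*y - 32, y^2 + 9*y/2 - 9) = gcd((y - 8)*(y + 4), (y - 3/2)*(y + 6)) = 1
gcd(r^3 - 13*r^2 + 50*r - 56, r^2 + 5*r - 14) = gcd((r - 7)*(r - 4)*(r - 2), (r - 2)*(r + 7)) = r - 2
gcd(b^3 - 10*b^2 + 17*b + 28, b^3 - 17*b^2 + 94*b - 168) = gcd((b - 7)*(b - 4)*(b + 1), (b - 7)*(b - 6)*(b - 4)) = b^2 - 11*b + 28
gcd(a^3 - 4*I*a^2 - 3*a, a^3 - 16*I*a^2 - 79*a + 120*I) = a - 3*I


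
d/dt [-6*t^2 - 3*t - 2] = -12*t - 3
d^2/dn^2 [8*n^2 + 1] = 16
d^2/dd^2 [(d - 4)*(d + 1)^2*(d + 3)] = 12*d^2 + 6*d - 26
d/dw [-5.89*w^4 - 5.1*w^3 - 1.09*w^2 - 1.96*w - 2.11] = -23.56*w^3 - 15.3*w^2 - 2.18*w - 1.96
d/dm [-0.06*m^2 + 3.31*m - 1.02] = 3.31 - 0.12*m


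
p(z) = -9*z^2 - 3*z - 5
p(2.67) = -77.17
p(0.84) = -13.87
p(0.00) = -5.00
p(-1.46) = -19.80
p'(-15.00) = 267.00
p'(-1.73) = 28.14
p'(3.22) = -60.96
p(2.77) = -82.37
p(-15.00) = -1985.00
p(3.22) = -107.98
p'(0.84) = -18.12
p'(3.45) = -65.10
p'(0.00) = -3.00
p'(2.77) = -52.86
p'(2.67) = -51.06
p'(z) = -18*z - 3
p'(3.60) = -67.80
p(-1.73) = -26.75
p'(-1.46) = 23.28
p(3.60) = -132.44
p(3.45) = -122.47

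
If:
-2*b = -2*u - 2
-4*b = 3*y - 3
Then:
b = 3/4 - 3*y/4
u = -3*y/4 - 1/4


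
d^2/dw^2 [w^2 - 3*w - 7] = 2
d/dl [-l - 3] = -1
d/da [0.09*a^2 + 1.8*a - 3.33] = 0.18*a + 1.8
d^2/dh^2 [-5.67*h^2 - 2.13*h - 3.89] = -11.3400000000000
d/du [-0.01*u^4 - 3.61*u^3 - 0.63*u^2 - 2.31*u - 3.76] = -0.04*u^3 - 10.83*u^2 - 1.26*u - 2.31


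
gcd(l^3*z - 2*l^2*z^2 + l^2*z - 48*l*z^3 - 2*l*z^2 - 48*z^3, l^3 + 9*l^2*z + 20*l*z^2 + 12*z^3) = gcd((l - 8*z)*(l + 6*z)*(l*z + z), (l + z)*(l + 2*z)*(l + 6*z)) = l + 6*z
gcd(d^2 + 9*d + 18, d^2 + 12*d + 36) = d + 6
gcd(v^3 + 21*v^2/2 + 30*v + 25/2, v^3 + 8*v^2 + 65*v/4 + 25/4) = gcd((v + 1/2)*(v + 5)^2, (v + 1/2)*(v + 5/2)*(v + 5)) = v^2 + 11*v/2 + 5/2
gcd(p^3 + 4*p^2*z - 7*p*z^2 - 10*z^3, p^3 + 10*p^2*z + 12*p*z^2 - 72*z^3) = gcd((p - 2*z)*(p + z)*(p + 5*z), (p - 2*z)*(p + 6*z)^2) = -p + 2*z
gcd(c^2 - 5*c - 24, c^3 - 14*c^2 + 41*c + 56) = c - 8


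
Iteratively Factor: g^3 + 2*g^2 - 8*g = (g)*(g^2 + 2*g - 8) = g*(g - 2)*(g + 4)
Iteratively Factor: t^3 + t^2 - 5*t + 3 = (t + 3)*(t^2 - 2*t + 1) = (t - 1)*(t + 3)*(t - 1)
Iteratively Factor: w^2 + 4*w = (w)*(w + 4)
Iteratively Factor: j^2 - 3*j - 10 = (j + 2)*(j - 5)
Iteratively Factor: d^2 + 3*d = (d)*(d + 3)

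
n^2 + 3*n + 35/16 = (n + 5/4)*(n + 7/4)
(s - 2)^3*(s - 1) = s^4 - 7*s^3 + 18*s^2 - 20*s + 8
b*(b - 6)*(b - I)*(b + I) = b^4 - 6*b^3 + b^2 - 6*b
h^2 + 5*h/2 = h*(h + 5/2)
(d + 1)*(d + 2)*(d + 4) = d^3 + 7*d^2 + 14*d + 8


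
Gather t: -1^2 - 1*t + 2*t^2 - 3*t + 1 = 2*t^2 - 4*t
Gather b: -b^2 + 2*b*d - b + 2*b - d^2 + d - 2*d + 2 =-b^2 + b*(2*d + 1) - d^2 - d + 2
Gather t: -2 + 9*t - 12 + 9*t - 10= 18*t - 24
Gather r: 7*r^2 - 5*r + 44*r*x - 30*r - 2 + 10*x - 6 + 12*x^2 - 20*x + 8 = 7*r^2 + r*(44*x - 35) + 12*x^2 - 10*x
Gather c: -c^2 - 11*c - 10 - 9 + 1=-c^2 - 11*c - 18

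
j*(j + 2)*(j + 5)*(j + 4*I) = j^4 + 7*j^3 + 4*I*j^3 + 10*j^2 + 28*I*j^2 + 40*I*j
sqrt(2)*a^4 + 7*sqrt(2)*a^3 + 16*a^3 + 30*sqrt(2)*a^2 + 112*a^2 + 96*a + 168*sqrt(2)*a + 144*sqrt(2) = (a + 6)*(a + 2*sqrt(2))*(a + 6*sqrt(2))*(sqrt(2)*a + sqrt(2))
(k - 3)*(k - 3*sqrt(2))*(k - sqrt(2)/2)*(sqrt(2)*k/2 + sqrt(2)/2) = sqrt(2)*k^4/2 - 7*k^3/2 - sqrt(2)*k^3 + 7*k^2 - 3*sqrt(2)*k + 21*k/2 - 9*sqrt(2)/2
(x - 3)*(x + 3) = x^2 - 9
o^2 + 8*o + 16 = (o + 4)^2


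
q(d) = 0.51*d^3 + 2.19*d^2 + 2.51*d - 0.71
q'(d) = 1.53*d^2 + 4.38*d + 2.51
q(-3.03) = -2.40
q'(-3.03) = 3.29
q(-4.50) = -14.13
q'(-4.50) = 13.78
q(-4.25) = -10.97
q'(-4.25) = 11.53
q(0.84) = 3.25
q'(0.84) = 7.27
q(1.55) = 10.34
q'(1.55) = 12.97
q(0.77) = 2.75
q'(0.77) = 6.79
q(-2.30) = -1.10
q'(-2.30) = 0.53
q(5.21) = 143.94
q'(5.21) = 66.86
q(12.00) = 1226.05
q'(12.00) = 275.39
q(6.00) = 203.35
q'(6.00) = 83.87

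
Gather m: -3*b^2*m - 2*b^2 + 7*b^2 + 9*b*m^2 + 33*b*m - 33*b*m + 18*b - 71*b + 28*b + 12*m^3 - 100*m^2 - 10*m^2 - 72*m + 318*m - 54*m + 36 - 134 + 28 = 5*b^2 - 25*b + 12*m^3 + m^2*(9*b - 110) + m*(192 - 3*b^2) - 70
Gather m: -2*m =-2*m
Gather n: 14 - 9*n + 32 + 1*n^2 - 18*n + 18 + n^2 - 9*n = 2*n^2 - 36*n + 64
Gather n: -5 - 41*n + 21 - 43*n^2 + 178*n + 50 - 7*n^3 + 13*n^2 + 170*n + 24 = -7*n^3 - 30*n^2 + 307*n + 90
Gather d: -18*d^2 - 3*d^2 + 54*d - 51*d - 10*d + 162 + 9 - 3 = -21*d^2 - 7*d + 168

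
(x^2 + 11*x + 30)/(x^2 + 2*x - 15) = (x + 6)/(x - 3)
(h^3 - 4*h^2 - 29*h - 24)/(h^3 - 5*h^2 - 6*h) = (h^2 - 5*h - 24)/(h*(h - 6))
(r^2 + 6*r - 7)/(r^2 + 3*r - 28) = (r - 1)/(r - 4)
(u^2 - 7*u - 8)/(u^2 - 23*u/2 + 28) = 2*(u + 1)/(2*u - 7)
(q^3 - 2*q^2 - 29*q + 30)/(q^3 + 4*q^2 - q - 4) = (q^2 - q - 30)/(q^2 + 5*q + 4)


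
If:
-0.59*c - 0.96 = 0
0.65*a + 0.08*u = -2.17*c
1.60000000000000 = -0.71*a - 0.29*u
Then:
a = 8.75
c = -1.63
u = -26.93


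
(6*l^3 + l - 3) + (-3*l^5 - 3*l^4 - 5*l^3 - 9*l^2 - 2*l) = -3*l^5 - 3*l^4 + l^3 - 9*l^2 - l - 3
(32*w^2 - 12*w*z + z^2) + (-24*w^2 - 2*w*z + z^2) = 8*w^2 - 14*w*z + 2*z^2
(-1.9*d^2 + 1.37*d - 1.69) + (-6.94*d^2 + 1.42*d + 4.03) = -8.84*d^2 + 2.79*d + 2.34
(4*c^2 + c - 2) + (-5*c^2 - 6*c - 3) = -c^2 - 5*c - 5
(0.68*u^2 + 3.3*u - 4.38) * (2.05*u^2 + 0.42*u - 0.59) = 1.394*u^4 + 7.0506*u^3 - 7.9942*u^2 - 3.7866*u + 2.5842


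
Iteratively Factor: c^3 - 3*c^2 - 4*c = (c - 4)*(c^2 + c) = c*(c - 4)*(c + 1)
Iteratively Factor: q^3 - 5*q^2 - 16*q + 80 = (q - 5)*(q^2 - 16) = (q - 5)*(q - 4)*(q + 4)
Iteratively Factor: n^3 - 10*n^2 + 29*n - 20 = (n - 5)*(n^2 - 5*n + 4) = (n - 5)*(n - 4)*(n - 1)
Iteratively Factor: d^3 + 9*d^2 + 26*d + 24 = (d + 4)*(d^2 + 5*d + 6) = (d + 2)*(d + 4)*(d + 3)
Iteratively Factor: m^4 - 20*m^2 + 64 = (m - 2)*(m^3 + 2*m^2 - 16*m - 32) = (m - 4)*(m - 2)*(m^2 + 6*m + 8) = (m - 4)*(m - 2)*(m + 2)*(m + 4)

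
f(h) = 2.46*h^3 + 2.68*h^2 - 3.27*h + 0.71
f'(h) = 7.38*h^2 + 5.36*h - 3.27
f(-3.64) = -70.52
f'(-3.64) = 75.00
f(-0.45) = 2.50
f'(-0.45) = -4.19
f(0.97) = 2.30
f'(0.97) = 8.87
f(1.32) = 6.72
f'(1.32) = 16.66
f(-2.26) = -6.61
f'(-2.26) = 22.31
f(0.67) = 0.46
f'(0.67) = 3.63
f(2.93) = 76.01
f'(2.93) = 75.79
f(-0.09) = 1.02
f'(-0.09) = -3.69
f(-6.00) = -414.55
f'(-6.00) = 230.25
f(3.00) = 81.44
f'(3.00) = 79.23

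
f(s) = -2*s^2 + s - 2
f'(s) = 1 - 4*s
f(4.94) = -45.87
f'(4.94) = -18.76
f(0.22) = -1.88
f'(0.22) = 0.12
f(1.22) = -3.76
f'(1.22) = -3.88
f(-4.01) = -38.17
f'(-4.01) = 17.04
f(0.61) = -2.13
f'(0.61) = -1.44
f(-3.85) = -35.50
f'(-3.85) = 16.40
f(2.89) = -15.81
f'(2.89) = -10.56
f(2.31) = -10.36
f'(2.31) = -8.24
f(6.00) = -68.00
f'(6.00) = -23.00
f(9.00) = -155.00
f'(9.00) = -35.00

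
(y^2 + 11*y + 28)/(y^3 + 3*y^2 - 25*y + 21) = (y + 4)/(y^2 - 4*y + 3)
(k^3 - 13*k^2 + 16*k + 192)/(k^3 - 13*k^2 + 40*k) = (k^2 - 5*k - 24)/(k*(k - 5))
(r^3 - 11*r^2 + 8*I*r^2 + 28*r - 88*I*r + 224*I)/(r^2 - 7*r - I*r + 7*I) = (r^2 + r*(-4 + 8*I) - 32*I)/(r - I)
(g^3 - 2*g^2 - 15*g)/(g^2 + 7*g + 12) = g*(g - 5)/(g + 4)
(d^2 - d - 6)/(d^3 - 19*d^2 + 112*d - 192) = (d + 2)/(d^2 - 16*d + 64)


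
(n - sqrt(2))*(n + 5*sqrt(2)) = n^2 + 4*sqrt(2)*n - 10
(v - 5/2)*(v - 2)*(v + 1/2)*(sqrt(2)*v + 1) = sqrt(2)*v^4 - 4*sqrt(2)*v^3 + v^3 - 4*v^2 + 11*sqrt(2)*v^2/4 + 11*v/4 + 5*sqrt(2)*v/2 + 5/2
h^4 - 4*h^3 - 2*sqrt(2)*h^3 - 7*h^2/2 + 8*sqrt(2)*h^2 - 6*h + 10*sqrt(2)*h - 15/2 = (h - 5)*(h + 1)*(h - 3*sqrt(2)/2)*(h - sqrt(2)/2)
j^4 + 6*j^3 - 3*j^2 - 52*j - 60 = (j - 3)*(j + 2)^2*(j + 5)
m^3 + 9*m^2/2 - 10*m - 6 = (m - 2)*(m + 1/2)*(m + 6)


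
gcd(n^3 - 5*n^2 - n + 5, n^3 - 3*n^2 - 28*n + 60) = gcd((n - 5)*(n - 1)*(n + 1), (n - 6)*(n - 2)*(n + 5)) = 1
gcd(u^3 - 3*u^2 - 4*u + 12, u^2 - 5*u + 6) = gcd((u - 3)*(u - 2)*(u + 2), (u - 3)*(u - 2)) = u^2 - 5*u + 6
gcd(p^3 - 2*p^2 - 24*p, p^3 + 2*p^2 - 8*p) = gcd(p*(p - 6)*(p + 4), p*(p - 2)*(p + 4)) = p^2 + 4*p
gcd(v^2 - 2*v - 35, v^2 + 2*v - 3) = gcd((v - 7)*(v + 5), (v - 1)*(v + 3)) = 1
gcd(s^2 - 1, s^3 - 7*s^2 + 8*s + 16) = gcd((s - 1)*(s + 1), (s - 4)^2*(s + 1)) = s + 1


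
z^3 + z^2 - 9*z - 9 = (z - 3)*(z + 1)*(z + 3)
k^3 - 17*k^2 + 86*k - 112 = (k - 8)*(k - 7)*(k - 2)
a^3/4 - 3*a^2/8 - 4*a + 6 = (a/4 + 1)*(a - 4)*(a - 3/2)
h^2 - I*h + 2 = (h - 2*I)*(h + I)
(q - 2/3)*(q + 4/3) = q^2 + 2*q/3 - 8/9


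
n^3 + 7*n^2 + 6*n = n*(n + 1)*(n + 6)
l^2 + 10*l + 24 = (l + 4)*(l + 6)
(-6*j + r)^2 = 36*j^2 - 12*j*r + r^2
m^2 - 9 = (m - 3)*(m + 3)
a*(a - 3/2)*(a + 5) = a^3 + 7*a^2/2 - 15*a/2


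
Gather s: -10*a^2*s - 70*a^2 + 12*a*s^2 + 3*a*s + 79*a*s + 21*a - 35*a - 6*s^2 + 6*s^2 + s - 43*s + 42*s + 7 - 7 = -70*a^2 + 12*a*s^2 - 14*a + s*(-10*a^2 + 82*a)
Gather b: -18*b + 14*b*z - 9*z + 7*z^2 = b*(14*z - 18) + 7*z^2 - 9*z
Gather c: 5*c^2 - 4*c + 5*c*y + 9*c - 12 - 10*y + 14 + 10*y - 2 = 5*c^2 + c*(5*y + 5)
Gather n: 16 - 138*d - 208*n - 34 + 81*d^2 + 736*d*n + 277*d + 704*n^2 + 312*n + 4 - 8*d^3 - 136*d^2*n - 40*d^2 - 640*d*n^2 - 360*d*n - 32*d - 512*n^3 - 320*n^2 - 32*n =-8*d^3 + 41*d^2 + 107*d - 512*n^3 + n^2*(384 - 640*d) + n*(-136*d^2 + 376*d + 72) - 14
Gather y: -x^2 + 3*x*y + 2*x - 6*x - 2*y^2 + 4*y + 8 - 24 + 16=-x^2 - 4*x - 2*y^2 + y*(3*x + 4)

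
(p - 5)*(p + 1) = p^2 - 4*p - 5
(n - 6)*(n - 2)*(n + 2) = n^3 - 6*n^2 - 4*n + 24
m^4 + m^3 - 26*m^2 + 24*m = m*(m - 4)*(m - 1)*(m + 6)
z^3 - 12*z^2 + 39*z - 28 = (z - 7)*(z - 4)*(z - 1)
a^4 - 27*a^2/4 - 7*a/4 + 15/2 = (a - 5/2)*(a - 1)*(a + 3/2)*(a + 2)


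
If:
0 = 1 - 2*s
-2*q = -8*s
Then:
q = 2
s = 1/2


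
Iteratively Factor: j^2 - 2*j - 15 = (j - 5)*(j + 3)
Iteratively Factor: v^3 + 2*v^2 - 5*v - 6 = (v - 2)*(v^2 + 4*v + 3) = (v - 2)*(v + 1)*(v + 3)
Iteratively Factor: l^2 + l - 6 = (l - 2)*(l + 3)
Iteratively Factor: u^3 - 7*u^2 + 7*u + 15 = (u + 1)*(u^2 - 8*u + 15) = (u - 5)*(u + 1)*(u - 3)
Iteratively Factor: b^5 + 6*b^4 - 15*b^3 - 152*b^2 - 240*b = (b + 4)*(b^4 + 2*b^3 - 23*b^2 - 60*b) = b*(b + 4)*(b^3 + 2*b^2 - 23*b - 60) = b*(b + 4)^2*(b^2 - 2*b - 15) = b*(b - 5)*(b + 4)^2*(b + 3)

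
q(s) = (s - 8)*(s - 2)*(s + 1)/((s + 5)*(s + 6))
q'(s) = -(s - 8)*(s - 2)*(s + 1)/((s + 5)*(s + 6)^2) - (s - 8)*(s - 2)*(s + 1)/((s + 5)^2*(s + 6)) + (s - 8)*(s - 2)/((s + 5)*(s + 6)) + (s - 8)*(s + 1)/((s + 5)*(s + 6)) + (s - 2)*(s + 1)/((s + 5)*(s + 6))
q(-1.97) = -3.14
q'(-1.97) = 6.17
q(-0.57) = 0.39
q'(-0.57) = 0.56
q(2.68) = -0.20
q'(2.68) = -0.26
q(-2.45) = -7.45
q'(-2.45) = 12.54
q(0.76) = 0.41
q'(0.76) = -0.28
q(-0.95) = 0.06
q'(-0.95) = 1.23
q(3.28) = -0.34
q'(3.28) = -0.19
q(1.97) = 0.01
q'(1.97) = -0.32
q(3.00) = -0.28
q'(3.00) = -0.23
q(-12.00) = -73.33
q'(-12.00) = -7.13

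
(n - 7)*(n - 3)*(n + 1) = n^3 - 9*n^2 + 11*n + 21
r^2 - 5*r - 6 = (r - 6)*(r + 1)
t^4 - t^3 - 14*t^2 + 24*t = t*(t - 3)*(t - 2)*(t + 4)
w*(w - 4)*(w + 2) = w^3 - 2*w^2 - 8*w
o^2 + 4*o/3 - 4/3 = (o - 2/3)*(o + 2)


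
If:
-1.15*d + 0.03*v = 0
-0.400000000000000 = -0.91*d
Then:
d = 0.44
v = 16.85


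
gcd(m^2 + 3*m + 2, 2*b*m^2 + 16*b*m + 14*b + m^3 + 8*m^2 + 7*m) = m + 1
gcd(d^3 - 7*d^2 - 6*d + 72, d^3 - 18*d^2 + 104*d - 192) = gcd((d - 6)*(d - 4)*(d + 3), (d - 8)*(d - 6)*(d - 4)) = d^2 - 10*d + 24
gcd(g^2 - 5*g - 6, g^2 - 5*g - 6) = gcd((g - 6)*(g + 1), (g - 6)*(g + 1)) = g^2 - 5*g - 6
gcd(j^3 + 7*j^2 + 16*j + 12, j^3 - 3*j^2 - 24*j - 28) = j^2 + 4*j + 4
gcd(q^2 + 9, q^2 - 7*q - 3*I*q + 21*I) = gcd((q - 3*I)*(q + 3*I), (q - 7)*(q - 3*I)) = q - 3*I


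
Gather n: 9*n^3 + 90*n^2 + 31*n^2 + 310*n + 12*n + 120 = 9*n^3 + 121*n^2 + 322*n + 120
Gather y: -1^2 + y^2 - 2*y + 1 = y^2 - 2*y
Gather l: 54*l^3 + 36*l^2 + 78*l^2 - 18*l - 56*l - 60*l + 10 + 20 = 54*l^3 + 114*l^2 - 134*l + 30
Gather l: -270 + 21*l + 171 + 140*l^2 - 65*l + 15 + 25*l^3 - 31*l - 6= 25*l^3 + 140*l^2 - 75*l - 90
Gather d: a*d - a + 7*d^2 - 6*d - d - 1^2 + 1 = -a + 7*d^2 + d*(a - 7)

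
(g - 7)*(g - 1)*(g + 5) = g^3 - 3*g^2 - 33*g + 35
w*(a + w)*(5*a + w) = 5*a^2*w + 6*a*w^2 + w^3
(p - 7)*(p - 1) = p^2 - 8*p + 7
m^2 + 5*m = m*(m + 5)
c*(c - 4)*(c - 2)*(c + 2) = c^4 - 4*c^3 - 4*c^2 + 16*c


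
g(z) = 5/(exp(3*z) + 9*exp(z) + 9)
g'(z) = 5*(-3*exp(3*z) - 9*exp(z))/(exp(3*z) + 9*exp(z) + 9)^2 = 15*(-exp(2*z) - 3)*exp(z)/(exp(3*z) + 9*exp(z) + 9)^2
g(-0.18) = 0.29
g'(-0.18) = -0.16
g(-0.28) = 0.31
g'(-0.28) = -0.15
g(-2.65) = 0.52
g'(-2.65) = -0.03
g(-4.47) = 0.55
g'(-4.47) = -0.01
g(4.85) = 0.00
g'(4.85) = -0.00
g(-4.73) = 0.55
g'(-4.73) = -0.00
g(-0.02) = 0.27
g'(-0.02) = -0.17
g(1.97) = 0.01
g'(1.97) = -0.03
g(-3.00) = 0.53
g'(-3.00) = -0.03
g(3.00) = 0.00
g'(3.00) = 0.00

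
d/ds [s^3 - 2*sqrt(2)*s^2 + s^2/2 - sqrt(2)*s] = 3*s^2 - 4*sqrt(2)*s + s - sqrt(2)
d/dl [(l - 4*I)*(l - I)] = 2*l - 5*I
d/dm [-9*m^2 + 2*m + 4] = 2 - 18*m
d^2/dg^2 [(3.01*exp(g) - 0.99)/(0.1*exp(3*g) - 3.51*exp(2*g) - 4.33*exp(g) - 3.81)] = (0.1204*exp(6*g) - 3.25863*exp(5*g) + 46.119211*exp(4*g) - 78.7686090000001*exp(3*g) - 290.051847*exp(2*g) - 15.260808*exp(g) + 60.025788)*exp(g)/(0.001*exp(9*g) - 0.1053*exp(8*g) + 3.56613*exp(7*g) - 34.238871*exp(6*g) - 146.389569*exp(5*g) - 328.34628*exp(4*g) - 424.261045*exp(3*g) - 367.15446*exp(2*g) - 188.564139*exp(g) - 55.306341)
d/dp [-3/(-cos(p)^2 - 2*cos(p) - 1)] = 6*sin(p)/(cos(p) + 1)^3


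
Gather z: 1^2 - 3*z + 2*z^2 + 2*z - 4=2*z^2 - z - 3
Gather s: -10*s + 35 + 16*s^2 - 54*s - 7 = 16*s^2 - 64*s + 28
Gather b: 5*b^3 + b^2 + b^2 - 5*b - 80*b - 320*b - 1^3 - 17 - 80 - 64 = 5*b^3 + 2*b^2 - 405*b - 162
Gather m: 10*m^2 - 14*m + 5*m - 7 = 10*m^2 - 9*m - 7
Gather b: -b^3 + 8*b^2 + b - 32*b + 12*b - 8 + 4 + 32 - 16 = -b^3 + 8*b^2 - 19*b + 12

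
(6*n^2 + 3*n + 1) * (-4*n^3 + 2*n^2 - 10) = -24*n^5 + 2*n^3 - 58*n^2 - 30*n - 10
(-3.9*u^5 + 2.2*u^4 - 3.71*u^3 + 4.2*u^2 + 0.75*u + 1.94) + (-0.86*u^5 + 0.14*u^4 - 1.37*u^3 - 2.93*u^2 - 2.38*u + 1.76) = -4.76*u^5 + 2.34*u^4 - 5.08*u^3 + 1.27*u^2 - 1.63*u + 3.7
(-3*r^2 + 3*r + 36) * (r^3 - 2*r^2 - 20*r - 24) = -3*r^5 + 9*r^4 + 90*r^3 - 60*r^2 - 792*r - 864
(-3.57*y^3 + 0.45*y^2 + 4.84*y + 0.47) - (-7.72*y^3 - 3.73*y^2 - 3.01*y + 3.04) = 4.15*y^3 + 4.18*y^2 + 7.85*y - 2.57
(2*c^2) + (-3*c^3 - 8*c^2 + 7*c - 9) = -3*c^3 - 6*c^2 + 7*c - 9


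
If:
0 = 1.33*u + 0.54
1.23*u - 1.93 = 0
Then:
No Solution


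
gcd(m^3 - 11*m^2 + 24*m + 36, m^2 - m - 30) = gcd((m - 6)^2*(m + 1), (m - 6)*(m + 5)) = m - 6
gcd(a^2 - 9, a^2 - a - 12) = a + 3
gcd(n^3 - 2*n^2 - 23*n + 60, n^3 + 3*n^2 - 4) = 1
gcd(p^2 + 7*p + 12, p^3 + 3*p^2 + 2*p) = 1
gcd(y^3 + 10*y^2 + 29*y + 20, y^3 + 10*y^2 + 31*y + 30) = y + 5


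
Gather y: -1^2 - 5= -6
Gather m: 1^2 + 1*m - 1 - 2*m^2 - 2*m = -2*m^2 - m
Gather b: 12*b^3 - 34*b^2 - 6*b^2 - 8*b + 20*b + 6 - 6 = 12*b^3 - 40*b^2 + 12*b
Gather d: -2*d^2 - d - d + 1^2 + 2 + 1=-2*d^2 - 2*d + 4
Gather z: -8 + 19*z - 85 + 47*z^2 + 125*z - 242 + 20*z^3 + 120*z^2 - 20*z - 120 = 20*z^3 + 167*z^2 + 124*z - 455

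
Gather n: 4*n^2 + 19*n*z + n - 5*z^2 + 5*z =4*n^2 + n*(19*z + 1) - 5*z^2 + 5*z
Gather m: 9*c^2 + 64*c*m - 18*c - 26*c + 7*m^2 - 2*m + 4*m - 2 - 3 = 9*c^2 - 44*c + 7*m^2 + m*(64*c + 2) - 5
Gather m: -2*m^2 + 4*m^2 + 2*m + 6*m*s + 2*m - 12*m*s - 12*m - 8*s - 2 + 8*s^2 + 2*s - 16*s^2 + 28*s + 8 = 2*m^2 + m*(-6*s - 8) - 8*s^2 + 22*s + 6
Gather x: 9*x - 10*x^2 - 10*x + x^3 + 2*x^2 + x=x^3 - 8*x^2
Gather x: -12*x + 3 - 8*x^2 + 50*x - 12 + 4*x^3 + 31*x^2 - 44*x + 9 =4*x^3 + 23*x^2 - 6*x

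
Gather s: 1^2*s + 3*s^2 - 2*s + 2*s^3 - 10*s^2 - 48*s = 2*s^3 - 7*s^2 - 49*s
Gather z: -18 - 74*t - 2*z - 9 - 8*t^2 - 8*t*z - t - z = -8*t^2 - 75*t + z*(-8*t - 3) - 27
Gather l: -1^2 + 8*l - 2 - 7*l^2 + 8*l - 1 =-7*l^2 + 16*l - 4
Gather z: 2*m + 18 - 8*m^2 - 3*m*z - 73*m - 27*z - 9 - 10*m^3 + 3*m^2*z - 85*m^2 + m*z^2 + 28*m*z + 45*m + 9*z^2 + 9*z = -10*m^3 - 93*m^2 - 26*m + z^2*(m + 9) + z*(3*m^2 + 25*m - 18) + 9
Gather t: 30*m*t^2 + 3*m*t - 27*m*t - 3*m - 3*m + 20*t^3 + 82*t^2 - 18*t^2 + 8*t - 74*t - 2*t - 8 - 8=-6*m + 20*t^3 + t^2*(30*m + 64) + t*(-24*m - 68) - 16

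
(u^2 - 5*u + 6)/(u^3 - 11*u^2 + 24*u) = (u - 2)/(u*(u - 8))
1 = 1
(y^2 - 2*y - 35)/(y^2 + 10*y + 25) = (y - 7)/(y + 5)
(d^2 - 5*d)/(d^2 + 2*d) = (d - 5)/(d + 2)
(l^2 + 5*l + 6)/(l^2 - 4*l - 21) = (l + 2)/(l - 7)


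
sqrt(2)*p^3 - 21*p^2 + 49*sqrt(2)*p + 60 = (p - 6*sqrt(2))*(p - 5*sqrt(2))*(sqrt(2)*p + 1)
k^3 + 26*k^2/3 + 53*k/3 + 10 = (k + 1)*(k + 5/3)*(k + 6)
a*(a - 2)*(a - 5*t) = a^3 - 5*a^2*t - 2*a^2 + 10*a*t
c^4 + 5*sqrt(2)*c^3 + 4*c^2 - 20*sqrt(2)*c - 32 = (c - 2)*(c + 2)*(c + sqrt(2))*(c + 4*sqrt(2))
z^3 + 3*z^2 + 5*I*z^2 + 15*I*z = z*(z + 3)*(z + 5*I)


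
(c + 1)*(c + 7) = c^2 + 8*c + 7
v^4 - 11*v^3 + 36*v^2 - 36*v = v*(v - 6)*(v - 3)*(v - 2)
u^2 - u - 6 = (u - 3)*(u + 2)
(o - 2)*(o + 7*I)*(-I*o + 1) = -I*o^3 + 8*o^2 + 2*I*o^2 - 16*o + 7*I*o - 14*I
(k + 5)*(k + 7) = k^2 + 12*k + 35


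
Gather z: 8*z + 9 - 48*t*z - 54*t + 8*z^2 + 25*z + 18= -54*t + 8*z^2 + z*(33 - 48*t) + 27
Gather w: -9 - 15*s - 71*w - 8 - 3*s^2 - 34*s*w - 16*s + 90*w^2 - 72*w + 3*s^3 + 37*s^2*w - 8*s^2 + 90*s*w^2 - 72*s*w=3*s^3 - 11*s^2 - 31*s + w^2*(90*s + 90) + w*(37*s^2 - 106*s - 143) - 17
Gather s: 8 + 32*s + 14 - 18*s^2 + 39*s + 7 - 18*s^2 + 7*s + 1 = -36*s^2 + 78*s + 30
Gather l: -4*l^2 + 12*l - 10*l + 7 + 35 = -4*l^2 + 2*l + 42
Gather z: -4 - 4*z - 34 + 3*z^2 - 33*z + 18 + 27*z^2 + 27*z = 30*z^2 - 10*z - 20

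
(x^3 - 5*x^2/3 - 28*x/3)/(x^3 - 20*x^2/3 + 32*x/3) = (3*x + 7)/(3*x - 8)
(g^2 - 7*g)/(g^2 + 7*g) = (g - 7)/(g + 7)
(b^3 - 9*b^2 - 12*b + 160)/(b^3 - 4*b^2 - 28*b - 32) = (b^2 - b - 20)/(b^2 + 4*b + 4)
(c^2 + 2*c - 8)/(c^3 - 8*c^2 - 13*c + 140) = (c - 2)/(c^2 - 12*c + 35)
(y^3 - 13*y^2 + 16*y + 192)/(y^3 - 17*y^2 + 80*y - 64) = (y + 3)/(y - 1)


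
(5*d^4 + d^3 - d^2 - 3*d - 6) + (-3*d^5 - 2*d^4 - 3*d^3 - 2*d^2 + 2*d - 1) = -3*d^5 + 3*d^4 - 2*d^3 - 3*d^2 - d - 7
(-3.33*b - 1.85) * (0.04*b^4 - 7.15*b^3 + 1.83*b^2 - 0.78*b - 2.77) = -0.1332*b^5 + 23.7355*b^4 + 7.1336*b^3 - 0.7881*b^2 + 10.6671*b + 5.1245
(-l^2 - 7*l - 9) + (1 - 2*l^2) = -3*l^2 - 7*l - 8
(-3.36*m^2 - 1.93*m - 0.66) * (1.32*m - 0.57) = -4.4352*m^3 - 0.6324*m^2 + 0.2289*m + 0.3762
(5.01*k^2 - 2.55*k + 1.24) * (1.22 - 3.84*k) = -19.2384*k^3 + 15.9042*k^2 - 7.8726*k + 1.5128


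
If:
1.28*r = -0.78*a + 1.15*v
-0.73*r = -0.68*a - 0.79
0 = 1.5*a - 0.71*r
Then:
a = 0.92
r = 1.94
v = 2.78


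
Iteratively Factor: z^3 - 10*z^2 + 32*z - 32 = (z - 4)*(z^2 - 6*z + 8) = (z - 4)*(z - 2)*(z - 4)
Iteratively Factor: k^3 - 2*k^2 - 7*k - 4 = (k + 1)*(k^2 - 3*k - 4) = (k - 4)*(k + 1)*(k + 1)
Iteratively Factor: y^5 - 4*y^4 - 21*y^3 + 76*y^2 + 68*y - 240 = (y + 4)*(y^4 - 8*y^3 + 11*y^2 + 32*y - 60) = (y + 2)*(y + 4)*(y^3 - 10*y^2 + 31*y - 30) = (y - 3)*(y + 2)*(y + 4)*(y^2 - 7*y + 10) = (y - 3)*(y - 2)*(y + 2)*(y + 4)*(y - 5)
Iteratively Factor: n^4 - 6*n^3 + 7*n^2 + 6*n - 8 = (n + 1)*(n^3 - 7*n^2 + 14*n - 8) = (n - 1)*(n + 1)*(n^2 - 6*n + 8) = (n - 2)*(n - 1)*(n + 1)*(n - 4)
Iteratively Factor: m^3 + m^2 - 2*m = (m)*(m^2 + m - 2) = m*(m - 1)*(m + 2)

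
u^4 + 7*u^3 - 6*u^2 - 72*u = u*(u - 3)*(u + 4)*(u + 6)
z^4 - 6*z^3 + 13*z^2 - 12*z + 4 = (z - 2)^2*(z - 1)^2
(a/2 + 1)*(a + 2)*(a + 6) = a^3/2 + 5*a^2 + 14*a + 12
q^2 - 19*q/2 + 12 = (q - 8)*(q - 3/2)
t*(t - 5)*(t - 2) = t^3 - 7*t^2 + 10*t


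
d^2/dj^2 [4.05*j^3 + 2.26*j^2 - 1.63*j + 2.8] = 24.3*j + 4.52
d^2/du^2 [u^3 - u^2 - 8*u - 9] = 6*u - 2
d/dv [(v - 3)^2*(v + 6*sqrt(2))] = 3*(v - 3)*(v - 1 + 4*sqrt(2))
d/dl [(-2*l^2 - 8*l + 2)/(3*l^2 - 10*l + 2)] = 4*(11*l^2 - 5*l + 1)/(9*l^4 - 60*l^3 + 112*l^2 - 40*l + 4)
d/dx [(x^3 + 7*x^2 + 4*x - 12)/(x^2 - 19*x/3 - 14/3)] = 3*(3*x^4 - 38*x^3 - 187*x^2 - 124*x - 284)/(9*x^4 - 114*x^3 + 277*x^2 + 532*x + 196)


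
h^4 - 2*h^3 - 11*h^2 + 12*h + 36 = (h - 3)^2*(h + 2)^2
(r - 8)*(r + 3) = r^2 - 5*r - 24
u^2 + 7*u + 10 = (u + 2)*(u + 5)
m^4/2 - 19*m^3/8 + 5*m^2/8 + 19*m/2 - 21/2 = (m/2 + 1)*(m - 3)*(m - 2)*(m - 7/4)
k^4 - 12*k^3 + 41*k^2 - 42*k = k*(k - 7)*(k - 3)*(k - 2)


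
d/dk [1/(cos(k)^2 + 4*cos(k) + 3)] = 2*(cos(k) + 2)*sin(k)/(cos(k)^2 + 4*cos(k) + 3)^2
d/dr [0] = 0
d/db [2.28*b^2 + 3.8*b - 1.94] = 4.56*b + 3.8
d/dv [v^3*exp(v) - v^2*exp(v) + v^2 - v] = v^3*exp(v) + 2*v^2*exp(v) - 2*v*exp(v) + 2*v - 1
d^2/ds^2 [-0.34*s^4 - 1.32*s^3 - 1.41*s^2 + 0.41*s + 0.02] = -4.08*s^2 - 7.92*s - 2.82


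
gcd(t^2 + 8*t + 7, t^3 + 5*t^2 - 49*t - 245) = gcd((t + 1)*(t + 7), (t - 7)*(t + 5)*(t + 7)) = t + 7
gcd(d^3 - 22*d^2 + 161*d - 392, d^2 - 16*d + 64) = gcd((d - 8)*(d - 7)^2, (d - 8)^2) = d - 8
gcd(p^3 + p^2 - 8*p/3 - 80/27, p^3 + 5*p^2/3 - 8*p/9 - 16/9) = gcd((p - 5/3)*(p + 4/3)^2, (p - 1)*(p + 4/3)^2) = p^2 + 8*p/3 + 16/9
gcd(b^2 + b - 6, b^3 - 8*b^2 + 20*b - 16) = b - 2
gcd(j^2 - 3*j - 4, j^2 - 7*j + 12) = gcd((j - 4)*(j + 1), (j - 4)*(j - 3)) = j - 4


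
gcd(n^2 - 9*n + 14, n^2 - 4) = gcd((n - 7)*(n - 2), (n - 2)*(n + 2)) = n - 2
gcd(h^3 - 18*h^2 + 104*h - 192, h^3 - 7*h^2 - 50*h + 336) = h^2 - 14*h + 48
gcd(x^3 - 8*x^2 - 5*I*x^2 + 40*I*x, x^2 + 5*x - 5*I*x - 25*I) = x - 5*I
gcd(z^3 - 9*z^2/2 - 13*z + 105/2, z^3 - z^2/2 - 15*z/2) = z - 3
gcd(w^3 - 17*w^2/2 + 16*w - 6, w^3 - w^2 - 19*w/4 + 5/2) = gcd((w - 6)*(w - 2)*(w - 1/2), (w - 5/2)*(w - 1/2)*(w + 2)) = w - 1/2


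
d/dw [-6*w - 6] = -6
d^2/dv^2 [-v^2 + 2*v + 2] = -2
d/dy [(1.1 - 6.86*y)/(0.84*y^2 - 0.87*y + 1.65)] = (5.7624*y^2 - 1.848*y - 10.362)/(0.7056*y^4 - 1.4616*y^3 + 3.5289*y^2 - 2.871*y + 2.7225)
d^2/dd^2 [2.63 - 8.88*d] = 0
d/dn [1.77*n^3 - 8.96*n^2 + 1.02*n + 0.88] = 5.31*n^2 - 17.92*n + 1.02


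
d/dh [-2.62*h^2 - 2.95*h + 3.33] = -5.24*h - 2.95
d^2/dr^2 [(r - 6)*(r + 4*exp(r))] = 4*r*exp(r) - 16*exp(r) + 2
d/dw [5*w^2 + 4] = 10*w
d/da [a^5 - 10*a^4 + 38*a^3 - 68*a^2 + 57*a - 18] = 5*a^4 - 40*a^3 + 114*a^2 - 136*a + 57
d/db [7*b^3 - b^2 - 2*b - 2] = 21*b^2 - 2*b - 2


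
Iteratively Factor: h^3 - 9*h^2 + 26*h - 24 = (h - 2)*(h^2 - 7*h + 12) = (h - 4)*(h - 2)*(h - 3)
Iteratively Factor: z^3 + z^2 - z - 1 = (z + 1)*(z^2 - 1) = (z - 1)*(z + 1)*(z + 1)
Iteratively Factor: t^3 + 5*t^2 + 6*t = (t + 3)*(t^2 + 2*t) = t*(t + 3)*(t + 2)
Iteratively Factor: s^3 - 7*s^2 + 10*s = (s - 5)*(s^2 - 2*s) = s*(s - 5)*(s - 2)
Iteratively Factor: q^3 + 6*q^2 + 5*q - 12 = (q + 3)*(q^2 + 3*q - 4) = (q + 3)*(q + 4)*(q - 1)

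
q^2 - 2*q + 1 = (q - 1)^2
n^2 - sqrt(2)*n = n*(n - sqrt(2))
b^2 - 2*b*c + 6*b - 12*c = (b + 6)*(b - 2*c)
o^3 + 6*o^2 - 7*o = o*(o - 1)*(o + 7)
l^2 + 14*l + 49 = (l + 7)^2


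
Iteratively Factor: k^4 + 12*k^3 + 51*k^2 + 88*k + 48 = (k + 4)*(k^3 + 8*k^2 + 19*k + 12) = (k + 3)*(k + 4)*(k^2 + 5*k + 4) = (k + 1)*(k + 3)*(k + 4)*(k + 4)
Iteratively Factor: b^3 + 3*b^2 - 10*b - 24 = (b + 2)*(b^2 + b - 12) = (b - 3)*(b + 2)*(b + 4)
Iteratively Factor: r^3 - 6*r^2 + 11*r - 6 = (r - 1)*(r^2 - 5*r + 6) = (r - 2)*(r - 1)*(r - 3)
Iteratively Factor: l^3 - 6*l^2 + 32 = (l - 4)*(l^2 - 2*l - 8) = (l - 4)^2*(l + 2)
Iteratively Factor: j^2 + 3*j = (j + 3)*(j)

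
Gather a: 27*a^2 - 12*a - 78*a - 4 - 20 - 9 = 27*a^2 - 90*a - 33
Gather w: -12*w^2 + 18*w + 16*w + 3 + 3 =-12*w^2 + 34*w + 6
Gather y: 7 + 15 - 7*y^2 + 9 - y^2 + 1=32 - 8*y^2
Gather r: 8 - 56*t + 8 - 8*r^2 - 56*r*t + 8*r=-8*r^2 + r*(8 - 56*t) - 56*t + 16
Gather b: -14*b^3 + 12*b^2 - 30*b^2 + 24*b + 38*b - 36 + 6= -14*b^3 - 18*b^2 + 62*b - 30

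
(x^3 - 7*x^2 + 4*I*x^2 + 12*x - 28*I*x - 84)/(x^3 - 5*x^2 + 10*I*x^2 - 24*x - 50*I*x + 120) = (x^2 - x*(7 + 2*I) + 14*I)/(x^2 + x*(-5 + 4*I) - 20*I)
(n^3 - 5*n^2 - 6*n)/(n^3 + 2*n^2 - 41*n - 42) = n/(n + 7)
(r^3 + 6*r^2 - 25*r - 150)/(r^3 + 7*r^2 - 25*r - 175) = (r + 6)/(r + 7)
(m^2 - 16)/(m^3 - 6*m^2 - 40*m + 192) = (m + 4)/(m^2 - 2*m - 48)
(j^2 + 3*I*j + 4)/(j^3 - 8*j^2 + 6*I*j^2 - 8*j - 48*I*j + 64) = (j - I)/(j^2 + 2*j*(-4 + I) - 16*I)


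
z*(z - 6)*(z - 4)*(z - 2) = z^4 - 12*z^3 + 44*z^2 - 48*z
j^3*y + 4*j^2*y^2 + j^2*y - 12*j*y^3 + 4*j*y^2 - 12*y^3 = (j - 2*y)*(j + 6*y)*(j*y + y)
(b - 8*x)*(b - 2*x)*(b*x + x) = b^3*x - 10*b^2*x^2 + b^2*x + 16*b*x^3 - 10*b*x^2 + 16*x^3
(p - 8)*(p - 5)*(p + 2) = p^3 - 11*p^2 + 14*p + 80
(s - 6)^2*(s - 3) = s^3 - 15*s^2 + 72*s - 108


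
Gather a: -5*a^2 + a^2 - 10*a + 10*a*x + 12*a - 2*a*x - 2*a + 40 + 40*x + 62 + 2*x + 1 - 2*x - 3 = -4*a^2 + 8*a*x + 40*x + 100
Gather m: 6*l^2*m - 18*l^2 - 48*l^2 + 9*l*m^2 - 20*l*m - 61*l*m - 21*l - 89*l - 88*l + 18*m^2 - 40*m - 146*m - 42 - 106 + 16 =-66*l^2 - 198*l + m^2*(9*l + 18) + m*(6*l^2 - 81*l - 186) - 132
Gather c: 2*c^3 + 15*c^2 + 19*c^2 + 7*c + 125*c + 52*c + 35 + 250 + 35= 2*c^3 + 34*c^2 + 184*c + 320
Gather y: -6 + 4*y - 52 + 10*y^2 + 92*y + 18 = 10*y^2 + 96*y - 40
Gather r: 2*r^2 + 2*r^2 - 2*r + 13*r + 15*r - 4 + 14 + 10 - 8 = 4*r^2 + 26*r + 12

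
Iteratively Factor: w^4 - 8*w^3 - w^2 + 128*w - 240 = (w - 5)*(w^3 - 3*w^2 - 16*w + 48) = (w - 5)*(w + 4)*(w^2 - 7*w + 12) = (w - 5)*(w - 4)*(w + 4)*(w - 3)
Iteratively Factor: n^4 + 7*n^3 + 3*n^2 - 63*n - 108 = (n - 3)*(n^3 + 10*n^2 + 33*n + 36) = (n - 3)*(n + 4)*(n^2 + 6*n + 9) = (n - 3)*(n + 3)*(n + 4)*(n + 3)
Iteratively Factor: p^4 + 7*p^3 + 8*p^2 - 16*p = (p + 4)*(p^3 + 3*p^2 - 4*p) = (p + 4)^2*(p^2 - p) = p*(p + 4)^2*(p - 1)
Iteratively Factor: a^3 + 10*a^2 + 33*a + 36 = (a + 3)*(a^2 + 7*a + 12) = (a + 3)^2*(a + 4)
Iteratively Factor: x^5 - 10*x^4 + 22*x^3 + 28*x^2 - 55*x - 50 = (x - 5)*(x^4 - 5*x^3 - 3*x^2 + 13*x + 10) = (x - 5)*(x + 1)*(x^3 - 6*x^2 + 3*x + 10) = (x - 5)*(x + 1)^2*(x^2 - 7*x + 10) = (x - 5)^2*(x + 1)^2*(x - 2)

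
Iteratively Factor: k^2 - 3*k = (k - 3)*(k)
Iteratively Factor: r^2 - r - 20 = (r - 5)*(r + 4)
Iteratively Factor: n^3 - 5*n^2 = (n)*(n^2 - 5*n) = n^2*(n - 5)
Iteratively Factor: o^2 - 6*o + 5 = (o - 5)*(o - 1)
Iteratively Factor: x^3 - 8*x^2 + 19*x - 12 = (x - 1)*(x^2 - 7*x + 12) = (x - 3)*(x - 1)*(x - 4)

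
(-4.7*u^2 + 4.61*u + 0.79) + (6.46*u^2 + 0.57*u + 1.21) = 1.76*u^2 + 5.18*u + 2.0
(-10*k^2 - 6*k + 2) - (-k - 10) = -10*k^2 - 5*k + 12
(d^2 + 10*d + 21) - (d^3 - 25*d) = -d^3 + d^2 + 35*d + 21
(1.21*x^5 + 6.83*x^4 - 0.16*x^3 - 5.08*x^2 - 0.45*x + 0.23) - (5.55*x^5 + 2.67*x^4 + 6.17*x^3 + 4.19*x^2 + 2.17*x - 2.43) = -4.34*x^5 + 4.16*x^4 - 6.33*x^3 - 9.27*x^2 - 2.62*x + 2.66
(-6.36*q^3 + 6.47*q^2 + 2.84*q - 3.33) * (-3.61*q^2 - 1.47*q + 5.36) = 22.9596*q^5 - 14.0075*q^4 - 53.8529*q^3 + 42.5257*q^2 + 20.1175*q - 17.8488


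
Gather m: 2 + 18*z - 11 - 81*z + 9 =-63*z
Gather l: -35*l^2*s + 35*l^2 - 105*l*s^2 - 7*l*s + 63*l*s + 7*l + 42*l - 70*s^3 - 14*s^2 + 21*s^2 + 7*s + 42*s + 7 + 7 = l^2*(35 - 35*s) + l*(-105*s^2 + 56*s + 49) - 70*s^3 + 7*s^2 + 49*s + 14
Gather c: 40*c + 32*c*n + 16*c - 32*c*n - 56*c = 0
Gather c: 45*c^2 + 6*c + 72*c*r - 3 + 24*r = 45*c^2 + c*(72*r + 6) + 24*r - 3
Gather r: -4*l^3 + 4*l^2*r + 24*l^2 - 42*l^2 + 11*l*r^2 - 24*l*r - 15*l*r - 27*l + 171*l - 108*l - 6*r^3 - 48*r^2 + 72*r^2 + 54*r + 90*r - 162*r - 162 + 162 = -4*l^3 - 18*l^2 + 36*l - 6*r^3 + r^2*(11*l + 24) + r*(4*l^2 - 39*l - 18)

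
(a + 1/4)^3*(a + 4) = a^4 + 19*a^3/4 + 51*a^2/16 + 49*a/64 + 1/16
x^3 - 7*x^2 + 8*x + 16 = (x - 4)^2*(x + 1)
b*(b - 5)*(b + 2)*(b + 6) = b^4 + 3*b^3 - 28*b^2 - 60*b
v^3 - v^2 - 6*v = v*(v - 3)*(v + 2)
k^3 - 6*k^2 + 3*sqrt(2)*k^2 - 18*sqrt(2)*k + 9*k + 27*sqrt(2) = (k - 3)^2*(k + 3*sqrt(2))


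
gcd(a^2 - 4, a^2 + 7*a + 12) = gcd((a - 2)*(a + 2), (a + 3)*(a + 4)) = 1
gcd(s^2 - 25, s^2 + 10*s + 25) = s + 5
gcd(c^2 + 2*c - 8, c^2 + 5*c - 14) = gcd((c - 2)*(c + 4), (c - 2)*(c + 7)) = c - 2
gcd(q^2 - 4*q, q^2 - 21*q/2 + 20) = 1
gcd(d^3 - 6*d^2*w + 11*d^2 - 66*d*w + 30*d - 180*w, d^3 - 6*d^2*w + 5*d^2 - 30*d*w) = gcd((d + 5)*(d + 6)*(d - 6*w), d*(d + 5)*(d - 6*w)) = -d^2 + 6*d*w - 5*d + 30*w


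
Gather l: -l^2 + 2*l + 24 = -l^2 + 2*l + 24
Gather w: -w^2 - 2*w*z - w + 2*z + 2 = -w^2 + w*(-2*z - 1) + 2*z + 2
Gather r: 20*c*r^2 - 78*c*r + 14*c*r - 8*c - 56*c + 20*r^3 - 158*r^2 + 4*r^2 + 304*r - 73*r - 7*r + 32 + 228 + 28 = -64*c + 20*r^3 + r^2*(20*c - 154) + r*(224 - 64*c) + 288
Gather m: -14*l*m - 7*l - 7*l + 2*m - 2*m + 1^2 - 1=-14*l*m - 14*l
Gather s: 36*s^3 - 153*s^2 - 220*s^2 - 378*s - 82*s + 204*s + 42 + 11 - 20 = 36*s^3 - 373*s^2 - 256*s + 33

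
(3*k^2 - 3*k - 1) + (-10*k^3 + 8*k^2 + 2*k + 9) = -10*k^3 + 11*k^2 - k + 8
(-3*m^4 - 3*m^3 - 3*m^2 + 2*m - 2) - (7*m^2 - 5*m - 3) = -3*m^4 - 3*m^3 - 10*m^2 + 7*m + 1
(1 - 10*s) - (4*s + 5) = -14*s - 4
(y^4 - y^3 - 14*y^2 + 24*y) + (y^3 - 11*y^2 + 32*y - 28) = y^4 - 25*y^2 + 56*y - 28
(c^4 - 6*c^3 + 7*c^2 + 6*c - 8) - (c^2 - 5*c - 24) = c^4 - 6*c^3 + 6*c^2 + 11*c + 16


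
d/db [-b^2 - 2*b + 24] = -2*b - 2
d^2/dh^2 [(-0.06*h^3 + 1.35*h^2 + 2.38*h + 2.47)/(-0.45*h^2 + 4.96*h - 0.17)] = (4.44089209850063e-16*h^4 - 4.04728800000001*h^3 - 2.68495199999999*h^2 + 34.181064*h - 125.245656)/(0.091125*h^6 - 3.0132*h^5 + 33.315435*h^4 - 124.300576*h^3 + 12.585831*h^2 - 0.430032*h + 0.004913)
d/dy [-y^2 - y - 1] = -2*y - 1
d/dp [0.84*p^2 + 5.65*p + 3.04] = 1.68*p + 5.65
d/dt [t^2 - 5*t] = 2*t - 5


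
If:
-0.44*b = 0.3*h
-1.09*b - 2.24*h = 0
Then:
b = 0.00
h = 0.00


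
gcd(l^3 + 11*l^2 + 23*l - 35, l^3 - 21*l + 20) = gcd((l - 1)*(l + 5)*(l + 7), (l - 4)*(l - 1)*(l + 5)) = l^2 + 4*l - 5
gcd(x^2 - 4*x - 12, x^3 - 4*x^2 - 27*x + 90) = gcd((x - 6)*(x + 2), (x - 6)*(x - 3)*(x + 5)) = x - 6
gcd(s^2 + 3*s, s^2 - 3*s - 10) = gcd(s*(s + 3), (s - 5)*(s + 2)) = 1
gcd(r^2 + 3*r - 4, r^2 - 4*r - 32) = r + 4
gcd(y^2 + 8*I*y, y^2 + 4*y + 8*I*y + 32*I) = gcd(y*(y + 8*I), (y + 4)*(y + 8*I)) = y + 8*I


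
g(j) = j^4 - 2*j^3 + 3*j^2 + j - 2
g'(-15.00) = -14939.00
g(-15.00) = 58033.00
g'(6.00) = 685.00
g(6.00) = 976.00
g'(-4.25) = -439.94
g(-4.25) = 527.72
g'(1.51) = 10.15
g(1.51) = 4.66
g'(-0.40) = -2.62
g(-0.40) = -1.77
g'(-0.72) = -7.92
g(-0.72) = -0.15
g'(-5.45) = -857.43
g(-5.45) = 1287.65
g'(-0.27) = -1.14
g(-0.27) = -2.01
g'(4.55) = 280.87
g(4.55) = 304.86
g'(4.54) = 278.88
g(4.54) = 302.06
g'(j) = 4*j^3 - 6*j^2 + 6*j + 1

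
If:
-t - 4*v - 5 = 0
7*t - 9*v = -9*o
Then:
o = 37*v/9 + 35/9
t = -4*v - 5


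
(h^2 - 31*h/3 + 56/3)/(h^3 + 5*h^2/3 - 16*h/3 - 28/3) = (h - 8)/(h^2 + 4*h + 4)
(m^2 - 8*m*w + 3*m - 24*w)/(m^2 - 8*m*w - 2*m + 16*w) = (m + 3)/(m - 2)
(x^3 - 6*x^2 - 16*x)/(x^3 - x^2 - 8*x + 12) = x*(x^2 - 6*x - 16)/(x^3 - x^2 - 8*x + 12)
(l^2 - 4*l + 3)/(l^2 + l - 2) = (l - 3)/(l + 2)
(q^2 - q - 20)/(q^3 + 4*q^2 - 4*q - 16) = (q - 5)/(q^2 - 4)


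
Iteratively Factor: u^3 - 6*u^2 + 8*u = (u - 4)*(u^2 - 2*u) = u*(u - 4)*(u - 2)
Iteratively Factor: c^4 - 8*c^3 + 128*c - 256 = (c - 4)*(c^3 - 4*c^2 - 16*c + 64) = (c - 4)*(c + 4)*(c^2 - 8*c + 16) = (c - 4)^2*(c + 4)*(c - 4)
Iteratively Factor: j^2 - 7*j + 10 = (j - 5)*(j - 2)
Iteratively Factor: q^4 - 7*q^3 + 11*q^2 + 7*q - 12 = (q - 3)*(q^3 - 4*q^2 - q + 4) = (q - 3)*(q - 1)*(q^2 - 3*q - 4) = (q - 4)*(q - 3)*(q - 1)*(q + 1)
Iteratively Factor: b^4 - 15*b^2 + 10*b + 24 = (b - 3)*(b^3 + 3*b^2 - 6*b - 8) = (b - 3)*(b + 1)*(b^2 + 2*b - 8) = (b - 3)*(b - 2)*(b + 1)*(b + 4)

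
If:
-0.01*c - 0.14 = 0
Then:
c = -14.00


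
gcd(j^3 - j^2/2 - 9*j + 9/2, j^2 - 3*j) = j - 3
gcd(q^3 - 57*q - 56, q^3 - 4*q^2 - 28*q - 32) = q - 8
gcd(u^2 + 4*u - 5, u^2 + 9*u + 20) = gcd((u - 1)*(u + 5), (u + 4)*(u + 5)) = u + 5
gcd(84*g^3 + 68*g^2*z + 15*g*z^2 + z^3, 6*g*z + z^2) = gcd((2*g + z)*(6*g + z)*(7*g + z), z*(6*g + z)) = 6*g + z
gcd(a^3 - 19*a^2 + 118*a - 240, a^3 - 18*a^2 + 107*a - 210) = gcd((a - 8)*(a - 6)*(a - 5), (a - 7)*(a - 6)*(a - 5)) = a^2 - 11*a + 30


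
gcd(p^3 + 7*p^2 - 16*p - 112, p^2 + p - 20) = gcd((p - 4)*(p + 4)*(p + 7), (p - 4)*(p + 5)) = p - 4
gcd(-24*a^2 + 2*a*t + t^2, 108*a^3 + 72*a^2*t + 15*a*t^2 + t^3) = 6*a + t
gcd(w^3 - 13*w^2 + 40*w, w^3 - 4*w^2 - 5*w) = w^2 - 5*w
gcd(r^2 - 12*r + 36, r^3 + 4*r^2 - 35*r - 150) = r - 6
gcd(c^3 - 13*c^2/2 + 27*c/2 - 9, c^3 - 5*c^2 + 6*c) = c^2 - 5*c + 6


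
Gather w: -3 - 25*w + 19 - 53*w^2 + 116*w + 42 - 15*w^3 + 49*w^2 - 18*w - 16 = -15*w^3 - 4*w^2 + 73*w + 42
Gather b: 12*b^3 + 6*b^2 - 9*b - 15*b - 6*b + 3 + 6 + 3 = 12*b^3 + 6*b^2 - 30*b + 12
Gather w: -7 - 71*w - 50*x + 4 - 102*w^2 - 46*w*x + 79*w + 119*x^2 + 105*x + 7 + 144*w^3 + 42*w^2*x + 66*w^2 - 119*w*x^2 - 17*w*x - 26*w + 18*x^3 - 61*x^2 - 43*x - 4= 144*w^3 + w^2*(42*x - 36) + w*(-119*x^2 - 63*x - 18) + 18*x^3 + 58*x^2 + 12*x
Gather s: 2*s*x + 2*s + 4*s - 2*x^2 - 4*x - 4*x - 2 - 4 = s*(2*x + 6) - 2*x^2 - 8*x - 6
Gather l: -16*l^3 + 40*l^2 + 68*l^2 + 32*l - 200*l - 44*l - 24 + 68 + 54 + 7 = -16*l^3 + 108*l^2 - 212*l + 105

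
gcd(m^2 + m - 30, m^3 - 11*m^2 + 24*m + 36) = 1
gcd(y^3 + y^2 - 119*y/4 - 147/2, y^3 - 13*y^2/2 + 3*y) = y - 6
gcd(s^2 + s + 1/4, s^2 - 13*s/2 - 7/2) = s + 1/2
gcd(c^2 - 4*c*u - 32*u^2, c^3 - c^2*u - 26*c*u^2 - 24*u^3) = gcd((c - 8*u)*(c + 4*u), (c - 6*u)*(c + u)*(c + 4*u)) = c + 4*u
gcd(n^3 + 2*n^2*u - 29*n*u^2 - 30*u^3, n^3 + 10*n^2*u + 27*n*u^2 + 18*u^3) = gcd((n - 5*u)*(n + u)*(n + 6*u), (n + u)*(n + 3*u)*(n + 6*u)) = n^2 + 7*n*u + 6*u^2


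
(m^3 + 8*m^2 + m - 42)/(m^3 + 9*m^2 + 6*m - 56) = (m + 3)/(m + 4)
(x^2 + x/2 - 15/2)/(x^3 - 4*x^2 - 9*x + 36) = (x - 5/2)/(x^2 - 7*x + 12)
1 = 1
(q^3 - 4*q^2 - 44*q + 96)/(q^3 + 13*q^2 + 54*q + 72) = (q^2 - 10*q + 16)/(q^2 + 7*q + 12)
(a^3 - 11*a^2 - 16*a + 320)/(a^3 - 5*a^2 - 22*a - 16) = (a^2 - 3*a - 40)/(a^2 + 3*a + 2)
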